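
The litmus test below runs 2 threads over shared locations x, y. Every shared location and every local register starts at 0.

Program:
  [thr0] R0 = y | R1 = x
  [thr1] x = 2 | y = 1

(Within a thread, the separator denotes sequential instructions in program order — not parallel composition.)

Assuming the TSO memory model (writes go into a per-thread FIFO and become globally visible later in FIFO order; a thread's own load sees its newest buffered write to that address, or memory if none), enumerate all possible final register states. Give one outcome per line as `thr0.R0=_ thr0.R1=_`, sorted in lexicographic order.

outcome vector order: (thr0.R0,thr0.R1)
|TSO outcomes| = 3

thr0.R0=0 thr0.R1=0
thr0.R0=0 thr0.R1=2
thr0.R0=1 thr0.R1=2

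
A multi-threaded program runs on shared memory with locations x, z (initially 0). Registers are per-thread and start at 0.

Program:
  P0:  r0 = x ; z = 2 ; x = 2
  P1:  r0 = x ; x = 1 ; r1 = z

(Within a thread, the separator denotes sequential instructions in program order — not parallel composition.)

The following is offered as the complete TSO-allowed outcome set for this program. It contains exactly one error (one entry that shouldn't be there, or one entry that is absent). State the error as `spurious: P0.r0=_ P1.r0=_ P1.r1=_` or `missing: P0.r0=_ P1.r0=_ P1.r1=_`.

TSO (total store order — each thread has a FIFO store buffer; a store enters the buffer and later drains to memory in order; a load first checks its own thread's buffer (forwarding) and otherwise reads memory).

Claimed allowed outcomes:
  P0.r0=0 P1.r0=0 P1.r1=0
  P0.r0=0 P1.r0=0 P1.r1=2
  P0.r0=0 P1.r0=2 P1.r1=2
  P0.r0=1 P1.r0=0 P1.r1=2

missing: P0.r0=1 P1.r0=0 P1.r1=0

outcome vector order: (P0.r0,P1.r0,P1.r1)
[TSO] allowed = {(0,0,0); (0,0,2); (0,2,2); (1,0,0); (1,0,2)}
TSO∖claimed = {(1,0,0)}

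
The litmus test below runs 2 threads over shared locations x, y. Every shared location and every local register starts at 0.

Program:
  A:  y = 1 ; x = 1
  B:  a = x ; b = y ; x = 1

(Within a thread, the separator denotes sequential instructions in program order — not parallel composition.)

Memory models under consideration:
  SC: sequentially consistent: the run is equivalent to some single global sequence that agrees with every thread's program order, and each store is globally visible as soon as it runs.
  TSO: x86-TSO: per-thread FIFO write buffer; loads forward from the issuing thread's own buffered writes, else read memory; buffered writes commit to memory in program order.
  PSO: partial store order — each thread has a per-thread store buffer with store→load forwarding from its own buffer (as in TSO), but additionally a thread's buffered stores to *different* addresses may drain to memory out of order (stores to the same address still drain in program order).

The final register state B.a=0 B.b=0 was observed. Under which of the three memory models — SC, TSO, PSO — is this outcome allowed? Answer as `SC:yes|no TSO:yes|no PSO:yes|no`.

SC:yes TSO:yes PSO:yes

outcome vector order: (B.a,B.b)
[SC] allowed = {(0,0) (0,1) (1,1)}
[TSO] allowed = {(0,0) (0,1) (1,1)}
[PSO] allowed = {(0,0) (0,1) (1,0) (1,1)}
target (0,0) ∈ {SC,TSO,PSO}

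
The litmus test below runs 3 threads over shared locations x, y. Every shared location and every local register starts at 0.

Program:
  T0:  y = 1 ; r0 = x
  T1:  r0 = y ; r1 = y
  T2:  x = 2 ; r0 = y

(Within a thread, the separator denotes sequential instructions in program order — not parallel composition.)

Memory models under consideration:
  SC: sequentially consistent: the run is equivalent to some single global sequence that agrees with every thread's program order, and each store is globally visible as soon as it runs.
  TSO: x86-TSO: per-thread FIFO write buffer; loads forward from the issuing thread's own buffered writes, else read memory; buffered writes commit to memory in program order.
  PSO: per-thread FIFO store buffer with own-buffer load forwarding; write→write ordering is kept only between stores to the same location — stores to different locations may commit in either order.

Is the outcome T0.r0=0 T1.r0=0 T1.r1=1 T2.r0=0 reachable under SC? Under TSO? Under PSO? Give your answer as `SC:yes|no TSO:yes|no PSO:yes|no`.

outcome vector order: (T0.r0,T1.r0,T1.r1,T2.r0)
under SC → 0001; 0011; 0111; 2000; 2001; 2010; 2011; 2110; 2111
under TSO → 0000; 0001; 0010; 0011; 0110; 0111; 2000; 2001; 2010; 2011; 2110; 2111
under PSO → 0000; 0001; 0010; 0011; 0110; 0111; 2000; 2001; 2010; 2011; 2110; 2111
target 0010 ∈ {TSO,PSO}

SC:no TSO:yes PSO:yes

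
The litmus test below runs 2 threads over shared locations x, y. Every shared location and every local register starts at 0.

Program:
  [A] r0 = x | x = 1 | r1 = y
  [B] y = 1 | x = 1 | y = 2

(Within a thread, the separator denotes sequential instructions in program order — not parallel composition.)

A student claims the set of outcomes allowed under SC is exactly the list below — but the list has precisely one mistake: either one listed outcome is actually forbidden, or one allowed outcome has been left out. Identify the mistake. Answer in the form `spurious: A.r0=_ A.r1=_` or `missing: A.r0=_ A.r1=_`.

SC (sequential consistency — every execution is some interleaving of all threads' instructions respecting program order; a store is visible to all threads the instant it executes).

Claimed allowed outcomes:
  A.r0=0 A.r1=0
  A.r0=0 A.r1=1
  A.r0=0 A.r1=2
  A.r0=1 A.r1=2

missing: A.r0=1 A.r1=1

outcome vector order: (A.r0,A.r1)
SC (5): 0/0, 0/1, 0/2, 1/1, 1/2
SC∖claimed = {1/1}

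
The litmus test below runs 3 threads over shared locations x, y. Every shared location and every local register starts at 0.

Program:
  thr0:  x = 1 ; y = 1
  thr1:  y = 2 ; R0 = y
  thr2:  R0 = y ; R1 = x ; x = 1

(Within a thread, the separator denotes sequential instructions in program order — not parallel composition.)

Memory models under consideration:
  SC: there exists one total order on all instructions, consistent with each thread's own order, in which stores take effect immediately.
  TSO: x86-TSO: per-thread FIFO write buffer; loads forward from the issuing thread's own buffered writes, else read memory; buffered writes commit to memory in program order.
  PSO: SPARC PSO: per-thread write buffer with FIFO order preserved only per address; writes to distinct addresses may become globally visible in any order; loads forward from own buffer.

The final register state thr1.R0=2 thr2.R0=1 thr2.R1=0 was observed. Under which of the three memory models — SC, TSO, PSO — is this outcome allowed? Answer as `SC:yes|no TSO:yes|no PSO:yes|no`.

outcome vector order: (thr1.R0,thr2.R0,thr2.R1)
SC: 10 outcomes — {<1 0 0> <1 0 1> <1 1 1> <1 2 0> <1 2 1> <2 0 0> <2 0 1> <2 1 1> <2 2 0> <2 2 1>}
TSO: 10 outcomes — {<1 0 0> <1 0 1> <1 1 1> <1 2 0> <1 2 1> <2 0 0> <2 0 1> <2 1 1> <2 2 0> <2 2 1>}
PSO: 12 outcomes — {<1 0 0> <1 0 1> <1 1 0> <1 1 1> <1 2 0> <1 2 1> <2 0 0> <2 0 1> <2 1 0> <2 1 1> <2 2 0> <2 2 1>}
target <2 1 0> ∈ {PSO}

SC:no TSO:no PSO:yes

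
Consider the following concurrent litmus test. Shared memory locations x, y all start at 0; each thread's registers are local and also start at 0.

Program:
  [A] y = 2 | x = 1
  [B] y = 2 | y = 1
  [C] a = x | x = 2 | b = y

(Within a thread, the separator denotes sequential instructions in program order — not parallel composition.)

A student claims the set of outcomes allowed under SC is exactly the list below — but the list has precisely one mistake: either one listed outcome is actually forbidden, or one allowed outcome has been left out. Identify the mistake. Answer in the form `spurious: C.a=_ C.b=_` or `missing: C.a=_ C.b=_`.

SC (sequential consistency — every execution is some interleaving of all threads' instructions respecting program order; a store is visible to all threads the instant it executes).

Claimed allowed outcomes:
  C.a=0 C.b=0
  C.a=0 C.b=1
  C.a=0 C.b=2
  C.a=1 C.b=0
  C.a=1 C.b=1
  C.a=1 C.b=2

outcome vector order: (C.a,C.b)
[SC] allowed = {<0 0>; <0 1>; <0 2>; <1 1>; <1 2>}
claimed∖SC = {<1 0>}

spurious: C.a=1 C.b=0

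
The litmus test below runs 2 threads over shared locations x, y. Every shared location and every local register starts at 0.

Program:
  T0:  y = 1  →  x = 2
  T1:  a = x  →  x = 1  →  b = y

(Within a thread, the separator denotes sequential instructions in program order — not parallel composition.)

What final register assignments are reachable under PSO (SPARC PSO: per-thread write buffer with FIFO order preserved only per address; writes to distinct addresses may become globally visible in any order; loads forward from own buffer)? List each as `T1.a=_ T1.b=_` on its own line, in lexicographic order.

outcome vector order: (T1.a,T1.b)
|PSO outcomes| = 4

T1.a=0 T1.b=0
T1.a=0 T1.b=1
T1.a=2 T1.b=0
T1.a=2 T1.b=1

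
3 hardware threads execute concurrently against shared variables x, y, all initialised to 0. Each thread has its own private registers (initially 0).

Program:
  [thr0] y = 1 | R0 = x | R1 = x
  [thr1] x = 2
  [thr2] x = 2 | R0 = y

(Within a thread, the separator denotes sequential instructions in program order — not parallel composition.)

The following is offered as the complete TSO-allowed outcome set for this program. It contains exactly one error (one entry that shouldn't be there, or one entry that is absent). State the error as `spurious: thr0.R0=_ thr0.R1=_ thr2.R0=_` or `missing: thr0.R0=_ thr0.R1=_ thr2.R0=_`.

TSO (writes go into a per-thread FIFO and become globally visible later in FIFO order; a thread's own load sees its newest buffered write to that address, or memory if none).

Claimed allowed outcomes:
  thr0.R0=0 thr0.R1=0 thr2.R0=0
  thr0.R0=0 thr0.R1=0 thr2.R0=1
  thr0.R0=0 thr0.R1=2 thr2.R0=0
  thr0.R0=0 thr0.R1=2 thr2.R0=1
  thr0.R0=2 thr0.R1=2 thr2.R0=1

missing: thr0.R0=2 thr0.R1=2 thr2.R0=0

outcome vector order: (thr0.R0,thr0.R1,thr2.R0)
TSO: 6 outcomes — {(0,0,0), (0,0,1), (0,2,0), (0,2,1), (2,2,0), (2,2,1)}
TSO∖claimed = {(2,2,0)}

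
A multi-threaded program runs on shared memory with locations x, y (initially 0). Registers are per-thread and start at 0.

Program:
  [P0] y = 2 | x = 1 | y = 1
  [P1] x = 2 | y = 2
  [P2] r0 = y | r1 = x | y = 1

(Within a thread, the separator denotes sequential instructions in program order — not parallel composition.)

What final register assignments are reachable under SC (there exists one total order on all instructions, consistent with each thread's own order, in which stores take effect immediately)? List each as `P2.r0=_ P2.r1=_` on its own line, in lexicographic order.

outcome vector order: (P2.r0,P2.r1)
|SC outcomes| = 8

P2.r0=0 P2.r1=0
P2.r0=0 P2.r1=1
P2.r0=0 P2.r1=2
P2.r0=1 P2.r1=1
P2.r0=1 P2.r1=2
P2.r0=2 P2.r1=0
P2.r0=2 P2.r1=1
P2.r0=2 P2.r1=2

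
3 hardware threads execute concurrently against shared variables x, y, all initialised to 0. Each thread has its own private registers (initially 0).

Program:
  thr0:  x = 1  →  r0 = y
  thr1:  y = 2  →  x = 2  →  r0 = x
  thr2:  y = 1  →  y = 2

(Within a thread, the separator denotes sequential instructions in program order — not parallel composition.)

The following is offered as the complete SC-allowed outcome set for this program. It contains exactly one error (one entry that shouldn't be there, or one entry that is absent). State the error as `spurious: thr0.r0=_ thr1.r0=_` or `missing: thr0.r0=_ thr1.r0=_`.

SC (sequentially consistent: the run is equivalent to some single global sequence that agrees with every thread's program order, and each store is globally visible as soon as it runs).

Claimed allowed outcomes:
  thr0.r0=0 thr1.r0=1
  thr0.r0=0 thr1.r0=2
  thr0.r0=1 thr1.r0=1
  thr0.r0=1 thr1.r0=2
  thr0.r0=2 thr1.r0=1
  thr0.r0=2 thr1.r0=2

outcome vector order: (thr0.r0,thr1.r0)
SC (5): 02 11 12 21 22
claimed∖SC = {01}

spurious: thr0.r0=0 thr1.r0=1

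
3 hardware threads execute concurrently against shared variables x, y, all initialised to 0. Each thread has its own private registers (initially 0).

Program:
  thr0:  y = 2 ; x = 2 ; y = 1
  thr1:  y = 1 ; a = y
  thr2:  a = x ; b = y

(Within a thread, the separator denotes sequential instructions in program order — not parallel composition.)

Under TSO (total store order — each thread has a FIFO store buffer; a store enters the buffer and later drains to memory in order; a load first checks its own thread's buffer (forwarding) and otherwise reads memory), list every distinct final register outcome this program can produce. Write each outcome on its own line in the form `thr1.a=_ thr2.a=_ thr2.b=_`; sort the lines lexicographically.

thr1.a=1 thr2.a=0 thr2.b=0
thr1.a=1 thr2.a=0 thr2.b=1
thr1.a=1 thr2.a=0 thr2.b=2
thr1.a=1 thr2.a=2 thr2.b=1
thr1.a=1 thr2.a=2 thr2.b=2
thr1.a=2 thr2.a=0 thr2.b=0
thr1.a=2 thr2.a=0 thr2.b=1
thr1.a=2 thr2.a=0 thr2.b=2
thr1.a=2 thr2.a=2 thr2.b=1
thr1.a=2 thr2.a=2 thr2.b=2

outcome vector order: (thr1.a,thr2.a,thr2.b)
|TSO outcomes| = 10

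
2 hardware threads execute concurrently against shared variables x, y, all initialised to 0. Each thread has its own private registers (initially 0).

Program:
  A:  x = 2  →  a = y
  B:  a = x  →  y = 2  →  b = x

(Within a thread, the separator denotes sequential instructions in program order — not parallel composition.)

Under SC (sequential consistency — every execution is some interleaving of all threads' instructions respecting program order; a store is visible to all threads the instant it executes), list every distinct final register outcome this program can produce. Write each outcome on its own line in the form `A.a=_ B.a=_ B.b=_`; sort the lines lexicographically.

outcome vector order: (A.a,B.a,B.b)
|SC outcomes| = 5

A.a=0 B.a=0 B.b=2
A.a=0 B.a=2 B.b=2
A.a=2 B.a=0 B.b=0
A.a=2 B.a=0 B.b=2
A.a=2 B.a=2 B.b=2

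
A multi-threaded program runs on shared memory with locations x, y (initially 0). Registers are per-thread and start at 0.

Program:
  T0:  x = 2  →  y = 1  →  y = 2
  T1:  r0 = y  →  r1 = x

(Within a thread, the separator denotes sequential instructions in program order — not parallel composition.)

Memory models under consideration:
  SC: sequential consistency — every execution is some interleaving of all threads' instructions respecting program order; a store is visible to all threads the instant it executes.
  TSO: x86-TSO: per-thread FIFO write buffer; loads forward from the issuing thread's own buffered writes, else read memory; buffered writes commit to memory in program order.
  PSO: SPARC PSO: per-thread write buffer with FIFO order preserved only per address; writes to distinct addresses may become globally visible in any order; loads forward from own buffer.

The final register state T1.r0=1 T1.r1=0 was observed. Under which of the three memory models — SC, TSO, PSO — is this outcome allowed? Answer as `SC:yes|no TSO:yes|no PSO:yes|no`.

outcome vector order: (T1.r0,T1.r1)
[SC] allowed = {00 02 12 22}
[TSO] allowed = {00 02 12 22}
[PSO] allowed = {00 02 10 12 20 22}
target 10 ∈ {PSO}

SC:no TSO:no PSO:yes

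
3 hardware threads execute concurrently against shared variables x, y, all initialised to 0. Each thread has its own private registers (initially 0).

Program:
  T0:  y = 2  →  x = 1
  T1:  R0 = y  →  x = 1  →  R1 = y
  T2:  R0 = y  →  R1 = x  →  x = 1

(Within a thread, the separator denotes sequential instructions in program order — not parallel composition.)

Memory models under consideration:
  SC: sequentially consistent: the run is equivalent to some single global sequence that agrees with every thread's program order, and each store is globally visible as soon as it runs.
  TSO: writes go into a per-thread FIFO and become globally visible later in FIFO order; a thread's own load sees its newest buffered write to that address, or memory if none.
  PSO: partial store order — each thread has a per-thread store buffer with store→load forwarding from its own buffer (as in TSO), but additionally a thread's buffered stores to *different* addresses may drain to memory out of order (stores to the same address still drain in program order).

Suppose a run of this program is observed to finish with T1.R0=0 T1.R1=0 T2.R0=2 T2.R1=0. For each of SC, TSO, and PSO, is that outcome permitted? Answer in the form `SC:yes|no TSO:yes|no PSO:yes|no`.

outcome vector order: (T1.R0,T1.R1,T2.R0,T2.R1)
under SC → 0/0/0/0, 0/0/0/1, 0/0/2/1, 0/2/0/0, 0/2/0/1, 0/2/2/0, 0/2/2/1, 2/2/0/0, 2/2/0/1, 2/2/2/0, 2/2/2/1
under TSO → 0/0/0/0, 0/0/0/1, 0/0/2/0, 0/0/2/1, 0/2/0/0, 0/2/0/1, 0/2/2/0, 0/2/2/1, 2/2/0/0, 2/2/0/1, 2/2/2/0, 2/2/2/1
under PSO → 0/0/0/0, 0/0/0/1, 0/0/2/0, 0/0/2/1, 0/2/0/0, 0/2/0/1, 0/2/2/0, 0/2/2/1, 2/2/0/0, 2/2/0/1, 2/2/2/0, 2/2/2/1
target 0/0/2/0 ∈ {TSO,PSO}

SC:no TSO:yes PSO:yes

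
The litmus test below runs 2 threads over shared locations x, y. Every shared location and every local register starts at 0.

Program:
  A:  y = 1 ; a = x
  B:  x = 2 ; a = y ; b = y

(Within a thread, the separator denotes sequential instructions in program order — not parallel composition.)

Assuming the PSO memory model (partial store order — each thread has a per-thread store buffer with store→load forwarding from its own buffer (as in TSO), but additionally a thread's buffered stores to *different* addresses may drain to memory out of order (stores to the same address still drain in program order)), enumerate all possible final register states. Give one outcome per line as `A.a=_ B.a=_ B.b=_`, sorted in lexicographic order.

outcome vector order: (A.a,B.a,B.b)
|PSO outcomes| = 6

A.a=0 B.a=0 B.b=0
A.a=0 B.a=0 B.b=1
A.a=0 B.a=1 B.b=1
A.a=2 B.a=0 B.b=0
A.a=2 B.a=0 B.b=1
A.a=2 B.a=1 B.b=1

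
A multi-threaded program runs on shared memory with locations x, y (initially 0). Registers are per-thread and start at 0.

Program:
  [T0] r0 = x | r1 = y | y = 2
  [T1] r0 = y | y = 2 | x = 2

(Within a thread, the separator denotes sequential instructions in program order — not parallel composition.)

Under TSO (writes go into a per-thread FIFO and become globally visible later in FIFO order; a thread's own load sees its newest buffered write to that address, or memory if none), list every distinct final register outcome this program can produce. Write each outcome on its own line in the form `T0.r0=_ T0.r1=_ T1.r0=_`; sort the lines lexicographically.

outcome vector order: (T0.r0,T0.r1,T1.r0)
|TSO outcomes| = 4

T0.r0=0 T0.r1=0 T1.r0=0
T0.r0=0 T0.r1=0 T1.r0=2
T0.r0=0 T0.r1=2 T1.r0=0
T0.r0=2 T0.r1=2 T1.r0=0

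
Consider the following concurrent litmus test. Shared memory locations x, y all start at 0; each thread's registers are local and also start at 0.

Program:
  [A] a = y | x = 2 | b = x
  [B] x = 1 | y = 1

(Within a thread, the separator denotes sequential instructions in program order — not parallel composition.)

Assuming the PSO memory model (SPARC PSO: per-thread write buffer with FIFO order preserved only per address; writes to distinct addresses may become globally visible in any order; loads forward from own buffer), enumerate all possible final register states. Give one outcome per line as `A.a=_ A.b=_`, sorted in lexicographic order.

A.a=0 A.b=1
A.a=0 A.b=2
A.a=1 A.b=1
A.a=1 A.b=2

outcome vector order: (A.a,A.b)
|PSO outcomes| = 4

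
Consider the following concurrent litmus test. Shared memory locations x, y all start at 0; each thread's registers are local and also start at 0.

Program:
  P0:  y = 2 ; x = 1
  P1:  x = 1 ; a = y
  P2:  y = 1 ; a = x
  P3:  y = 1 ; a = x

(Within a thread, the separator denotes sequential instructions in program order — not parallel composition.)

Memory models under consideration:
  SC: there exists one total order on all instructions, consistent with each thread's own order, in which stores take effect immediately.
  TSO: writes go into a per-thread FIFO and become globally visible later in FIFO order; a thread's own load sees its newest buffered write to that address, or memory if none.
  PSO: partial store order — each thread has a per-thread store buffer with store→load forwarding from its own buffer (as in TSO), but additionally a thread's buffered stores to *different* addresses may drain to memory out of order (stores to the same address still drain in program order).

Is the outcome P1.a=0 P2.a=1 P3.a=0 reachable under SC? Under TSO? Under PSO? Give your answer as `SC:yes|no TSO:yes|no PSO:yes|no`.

outcome vector order: (P1.a,P2.a,P3.a)
[SC] allowed = {(0,1,1); (1,0,0); (1,0,1); (1,1,0); (1,1,1); (2,0,0); (2,0,1); (2,1,0); (2,1,1)}
[TSO] allowed = {(0,0,0); (0,0,1); (0,1,0); (0,1,1); (1,0,0); (1,0,1); (1,1,0); (1,1,1); (2,0,0); (2,0,1); (2,1,0); (2,1,1)}
[PSO] allowed = {(0,0,0); (0,0,1); (0,1,0); (0,1,1); (1,0,0); (1,0,1); (1,1,0); (1,1,1); (2,0,0); (2,0,1); (2,1,0); (2,1,1)}
target (0,1,0) ∈ {TSO,PSO}

SC:no TSO:yes PSO:yes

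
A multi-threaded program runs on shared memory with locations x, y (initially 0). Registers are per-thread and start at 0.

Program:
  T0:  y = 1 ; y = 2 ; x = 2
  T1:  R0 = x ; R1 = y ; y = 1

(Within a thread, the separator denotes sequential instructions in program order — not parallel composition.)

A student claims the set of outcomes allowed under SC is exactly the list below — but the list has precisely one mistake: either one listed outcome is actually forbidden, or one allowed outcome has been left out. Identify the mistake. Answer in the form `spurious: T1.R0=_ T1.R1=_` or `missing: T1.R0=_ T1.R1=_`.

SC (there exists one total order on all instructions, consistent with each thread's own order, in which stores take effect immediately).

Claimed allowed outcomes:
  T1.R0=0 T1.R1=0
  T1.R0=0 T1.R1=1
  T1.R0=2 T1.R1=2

missing: T1.R0=0 T1.R1=2

outcome vector order: (T1.R0,T1.R1)
[SC] allowed = {00 01 02 22}
SC∖claimed = {02}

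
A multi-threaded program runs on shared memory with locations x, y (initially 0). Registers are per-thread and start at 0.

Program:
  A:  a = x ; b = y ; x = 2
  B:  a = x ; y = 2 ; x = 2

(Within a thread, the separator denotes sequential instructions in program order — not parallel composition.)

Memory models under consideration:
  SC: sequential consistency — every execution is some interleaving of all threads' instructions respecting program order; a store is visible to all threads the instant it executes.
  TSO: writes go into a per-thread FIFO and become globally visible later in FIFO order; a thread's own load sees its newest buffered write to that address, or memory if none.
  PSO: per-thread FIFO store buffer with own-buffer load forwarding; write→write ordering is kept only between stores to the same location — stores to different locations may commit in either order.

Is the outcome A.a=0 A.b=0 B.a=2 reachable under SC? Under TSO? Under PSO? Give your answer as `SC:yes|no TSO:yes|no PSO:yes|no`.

SC:yes TSO:yes PSO:yes

outcome vector order: (A.a,A.b,B.a)
[SC] allowed = {000 002 020 220}
[TSO] allowed = {000 002 020 220}
[PSO] allowed = {000 002 020 200 220}
target 002 ∈ {SC,TSO,PSO}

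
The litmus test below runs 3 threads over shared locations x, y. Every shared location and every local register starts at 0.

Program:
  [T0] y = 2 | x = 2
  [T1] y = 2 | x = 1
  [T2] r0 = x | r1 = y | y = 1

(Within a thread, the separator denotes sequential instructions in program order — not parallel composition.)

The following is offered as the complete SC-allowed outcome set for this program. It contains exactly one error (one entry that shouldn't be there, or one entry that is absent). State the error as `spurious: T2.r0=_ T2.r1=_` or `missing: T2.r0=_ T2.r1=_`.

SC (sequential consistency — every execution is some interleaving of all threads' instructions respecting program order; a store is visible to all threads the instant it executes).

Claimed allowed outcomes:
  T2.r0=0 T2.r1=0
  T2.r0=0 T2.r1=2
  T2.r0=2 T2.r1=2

outcome vector order: (T2.r0,T2.r1)
SC: 4 outcomes — {<0 0>; <0 2>; <1 2>; <2 2>}
SC∖claimed = {<1 2>}

missing: T2.r0=1 T2.r1=2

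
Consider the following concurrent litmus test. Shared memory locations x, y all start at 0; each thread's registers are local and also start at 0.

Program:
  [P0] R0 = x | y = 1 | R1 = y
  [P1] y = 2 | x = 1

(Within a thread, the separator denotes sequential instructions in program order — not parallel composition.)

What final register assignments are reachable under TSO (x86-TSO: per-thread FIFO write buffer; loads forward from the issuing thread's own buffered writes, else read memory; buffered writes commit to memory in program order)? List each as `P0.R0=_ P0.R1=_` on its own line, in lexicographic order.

P0.R0=0 P0.R1=1
P0.R0=0 P0.R1=2
P0.R0=1 P0.R1=1

outcome vector order: (P0.R0,P0.R1)
|TSO outcomes| = 3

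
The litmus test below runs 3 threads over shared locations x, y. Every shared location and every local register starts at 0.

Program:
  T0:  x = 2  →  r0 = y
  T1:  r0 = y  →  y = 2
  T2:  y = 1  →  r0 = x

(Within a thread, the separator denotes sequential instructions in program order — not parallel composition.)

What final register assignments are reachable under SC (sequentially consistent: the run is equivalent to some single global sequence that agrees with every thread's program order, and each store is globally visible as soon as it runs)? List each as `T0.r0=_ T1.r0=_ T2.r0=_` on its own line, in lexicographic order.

T0.r0=0 T1.r0=0 T2.r0=2
T0.r0=0 T1.r0=1 T2.r0=2
T0.r0=1 T1.r0=0 T2.r0=0
T0.r0=1 T1.r0=0 T2.r0=2
T0.r0=1 T1.r0=1 T2.r0=0
T0.r0=1 T1.r0=1 T2.r0=2
T0.r0=2 T1.r0=0 T2.r0=0
T0.r0=2 T1.r0=0 T2.r0=2
T0.r0=2 T1.r0=1 T2.r0=0
T0.r0=2 T1.r0=1 T2.r0=2

outcome vector order: (T0.r0,T1.r0,T2.r0)
|SC outcomes| = 10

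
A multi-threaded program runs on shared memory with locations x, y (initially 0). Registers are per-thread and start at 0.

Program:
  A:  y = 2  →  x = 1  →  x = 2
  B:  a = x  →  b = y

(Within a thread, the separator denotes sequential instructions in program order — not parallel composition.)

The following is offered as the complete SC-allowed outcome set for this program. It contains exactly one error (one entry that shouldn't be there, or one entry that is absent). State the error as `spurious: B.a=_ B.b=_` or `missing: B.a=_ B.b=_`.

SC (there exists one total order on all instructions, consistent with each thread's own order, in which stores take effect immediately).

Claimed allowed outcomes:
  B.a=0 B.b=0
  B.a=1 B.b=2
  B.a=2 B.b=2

missing: B.a=0 B.b=2

outcome vector order: (B.a,B.b)
SC (4): 00, 02, 12, 22
SC∖claimed = {02}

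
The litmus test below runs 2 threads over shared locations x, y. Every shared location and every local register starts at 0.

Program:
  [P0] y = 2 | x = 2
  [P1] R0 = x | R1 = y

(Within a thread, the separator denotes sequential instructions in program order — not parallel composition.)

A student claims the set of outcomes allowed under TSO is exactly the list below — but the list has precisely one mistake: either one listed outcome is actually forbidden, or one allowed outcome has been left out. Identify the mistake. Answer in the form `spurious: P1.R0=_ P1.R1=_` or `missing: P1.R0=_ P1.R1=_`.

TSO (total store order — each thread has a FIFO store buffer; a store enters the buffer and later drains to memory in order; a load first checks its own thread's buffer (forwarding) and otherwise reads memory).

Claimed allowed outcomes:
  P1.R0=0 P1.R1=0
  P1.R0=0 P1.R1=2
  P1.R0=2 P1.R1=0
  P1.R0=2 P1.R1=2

spurious: P1.R0=2 P1.R1=0

outcome vector order: (P1.R0,P1.R1)
under TSO → 00, 02, 22
claimed∖TSO = {20}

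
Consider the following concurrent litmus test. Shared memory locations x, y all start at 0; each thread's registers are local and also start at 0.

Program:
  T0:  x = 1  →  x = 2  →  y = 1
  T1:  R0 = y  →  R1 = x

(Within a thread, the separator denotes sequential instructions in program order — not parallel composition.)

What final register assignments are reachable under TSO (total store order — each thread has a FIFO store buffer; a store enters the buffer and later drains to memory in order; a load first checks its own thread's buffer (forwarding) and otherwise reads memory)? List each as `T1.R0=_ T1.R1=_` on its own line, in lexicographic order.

outcome vector order: (T1.R0,T1.R1)
|TSO outcomes| = 4

T1.R0=0 T1.R1=0
T1.R0=0 T1.R1=1
T1.R0=0 T1.R1=2
T1.R0=1 T1.R1=2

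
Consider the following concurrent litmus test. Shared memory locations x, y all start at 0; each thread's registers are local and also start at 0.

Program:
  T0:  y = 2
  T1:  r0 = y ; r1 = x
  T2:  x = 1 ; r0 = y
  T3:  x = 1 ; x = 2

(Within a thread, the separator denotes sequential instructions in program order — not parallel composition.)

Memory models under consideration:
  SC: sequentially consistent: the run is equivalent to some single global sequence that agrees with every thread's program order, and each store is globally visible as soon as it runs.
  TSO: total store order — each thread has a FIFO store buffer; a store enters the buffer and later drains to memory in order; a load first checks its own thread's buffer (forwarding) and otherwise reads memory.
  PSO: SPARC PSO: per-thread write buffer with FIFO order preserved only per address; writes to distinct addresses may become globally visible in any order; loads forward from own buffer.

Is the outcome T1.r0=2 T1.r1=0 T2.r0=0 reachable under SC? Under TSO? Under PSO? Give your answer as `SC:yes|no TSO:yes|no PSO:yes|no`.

SC:no TSO:yes PSO:yes

outcome vector order: (T1.r0,T1.r1,T2.r0)
SC: 11 outcomes — {<0 0 0> <0 0 2> <0 1 0> <0 1 2> <0 2 0> <0 2 2> <2 0 2> <2 1 0> <2 1 2> <2 2 0> <2 2 2>}
TSO: 12 outcomes — {<0 0 0> <0 0 2> <0 1 0> <0 1 2> <0 2 0> <0 2 2> <2 0 0> <2 0 2> <2 1 0> <2 1 2> <2 2 0> <2 2 2>}
PSO: 12 outcomes — {<0 0 0> <0 0 2> <0 1 0> <0 1 2> <0 2 0> <0 2 2> <2 0 0> <2 0 2> <2 1 0> <2 1 2> <2 2 0> <2 2 2>}
target <2 0 0> ∈ {TSO,PSO}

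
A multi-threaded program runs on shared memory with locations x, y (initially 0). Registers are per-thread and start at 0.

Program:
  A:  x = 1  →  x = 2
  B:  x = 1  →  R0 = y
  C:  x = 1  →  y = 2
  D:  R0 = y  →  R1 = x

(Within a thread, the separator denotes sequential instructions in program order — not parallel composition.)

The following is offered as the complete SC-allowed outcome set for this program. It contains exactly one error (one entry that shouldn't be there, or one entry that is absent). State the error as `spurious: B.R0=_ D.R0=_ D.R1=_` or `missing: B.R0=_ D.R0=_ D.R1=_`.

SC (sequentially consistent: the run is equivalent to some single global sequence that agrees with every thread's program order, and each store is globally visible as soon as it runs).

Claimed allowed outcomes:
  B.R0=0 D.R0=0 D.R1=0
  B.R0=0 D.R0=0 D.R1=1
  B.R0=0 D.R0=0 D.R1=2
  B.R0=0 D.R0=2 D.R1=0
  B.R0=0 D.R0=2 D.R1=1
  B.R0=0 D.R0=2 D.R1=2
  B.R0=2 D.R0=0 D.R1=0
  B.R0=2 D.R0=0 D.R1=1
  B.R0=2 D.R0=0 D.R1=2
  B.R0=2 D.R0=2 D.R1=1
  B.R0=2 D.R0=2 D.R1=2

outcome vector order: (B.R0,D.R0,D.R1)
under SC → 0/0/0, 0/0/1, 0/0/2, 0/2/1, 0/2/2, 2/0/0, 2/0/1, 2/0/2, 2/2/1, 2/2/2
claimed∖SC = {0/2/0}

spurious: B.R0=0 D.R0=2 D.R1=0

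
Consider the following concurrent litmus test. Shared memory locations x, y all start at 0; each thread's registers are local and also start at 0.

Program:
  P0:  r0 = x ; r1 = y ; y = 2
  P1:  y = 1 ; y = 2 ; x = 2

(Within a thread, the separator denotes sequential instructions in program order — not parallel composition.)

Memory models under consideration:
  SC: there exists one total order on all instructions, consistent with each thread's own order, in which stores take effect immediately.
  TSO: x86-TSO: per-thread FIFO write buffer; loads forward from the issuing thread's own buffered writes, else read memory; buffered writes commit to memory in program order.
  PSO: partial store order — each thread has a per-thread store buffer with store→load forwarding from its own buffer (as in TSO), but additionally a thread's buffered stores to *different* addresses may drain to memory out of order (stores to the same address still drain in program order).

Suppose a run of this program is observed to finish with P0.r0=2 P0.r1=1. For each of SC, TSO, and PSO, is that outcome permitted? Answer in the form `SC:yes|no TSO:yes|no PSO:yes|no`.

outcome vector order: (P0.r0,P0.r1)
[SC] allowed = {00, 01, 02, 22}
[TSO] allowed = {00, 01, 02, 22}
[PSO] allowed = {00, 01, 02, 20, 21, 22}
target 21 ∈ {PSO}

SC:no TSO:no PSO:yes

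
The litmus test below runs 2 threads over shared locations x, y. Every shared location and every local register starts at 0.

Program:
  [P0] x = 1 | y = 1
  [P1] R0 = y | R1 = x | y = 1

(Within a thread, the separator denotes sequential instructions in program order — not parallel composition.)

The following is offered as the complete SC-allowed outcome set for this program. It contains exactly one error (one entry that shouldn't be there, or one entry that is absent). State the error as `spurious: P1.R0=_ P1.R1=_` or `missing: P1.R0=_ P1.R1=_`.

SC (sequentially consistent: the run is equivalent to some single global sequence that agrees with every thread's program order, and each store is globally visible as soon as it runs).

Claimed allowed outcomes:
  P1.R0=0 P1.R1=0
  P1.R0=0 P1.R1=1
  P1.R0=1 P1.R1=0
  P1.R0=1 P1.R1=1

outcome vector order: (P1.R0,P1.R1)
under SC → 0/0, 0/1, 1/1
claimed∖SC = {1/0}

spurious: P1.R0=1 P1.R1=0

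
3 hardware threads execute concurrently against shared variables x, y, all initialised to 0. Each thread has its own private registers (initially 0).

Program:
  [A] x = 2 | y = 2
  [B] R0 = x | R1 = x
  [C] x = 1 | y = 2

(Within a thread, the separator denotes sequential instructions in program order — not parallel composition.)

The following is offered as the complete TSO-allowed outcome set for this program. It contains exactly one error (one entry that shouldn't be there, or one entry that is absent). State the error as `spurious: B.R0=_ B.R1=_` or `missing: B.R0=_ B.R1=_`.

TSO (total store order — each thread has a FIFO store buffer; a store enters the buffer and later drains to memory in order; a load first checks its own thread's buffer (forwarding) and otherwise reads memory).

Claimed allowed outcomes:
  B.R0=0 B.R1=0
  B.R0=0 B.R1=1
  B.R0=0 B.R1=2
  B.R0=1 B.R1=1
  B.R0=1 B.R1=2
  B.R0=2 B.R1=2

outcome vector order: (B.R0,B.R1)
[TSO] allowed = {(0,0), (0,1), (0,2), (1,1), (1,2), (2,1), (2,2)}
TSO∖claimed = {(2,1)}

missing: B.R0=2 B.R1=1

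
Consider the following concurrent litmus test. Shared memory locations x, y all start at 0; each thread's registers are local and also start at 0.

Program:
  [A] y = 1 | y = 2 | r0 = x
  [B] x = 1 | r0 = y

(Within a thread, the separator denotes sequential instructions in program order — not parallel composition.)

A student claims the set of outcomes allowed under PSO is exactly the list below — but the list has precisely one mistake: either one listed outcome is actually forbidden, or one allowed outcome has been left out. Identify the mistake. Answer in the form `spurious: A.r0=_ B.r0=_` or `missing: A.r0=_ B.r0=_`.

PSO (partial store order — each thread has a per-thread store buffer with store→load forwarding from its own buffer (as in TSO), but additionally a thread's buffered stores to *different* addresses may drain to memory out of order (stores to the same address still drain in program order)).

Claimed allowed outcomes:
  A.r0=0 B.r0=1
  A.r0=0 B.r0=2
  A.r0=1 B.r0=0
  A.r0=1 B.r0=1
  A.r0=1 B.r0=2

outcome vector order: (A.r0,B.r0)
PSO: 6 outcomes — {<0 0>; <0 1>; <0 2>; <1 0>; <1 1>; <1 2>}
PSO∖claimed = {<0 0>}

missing: A.r0=0 B.r0=0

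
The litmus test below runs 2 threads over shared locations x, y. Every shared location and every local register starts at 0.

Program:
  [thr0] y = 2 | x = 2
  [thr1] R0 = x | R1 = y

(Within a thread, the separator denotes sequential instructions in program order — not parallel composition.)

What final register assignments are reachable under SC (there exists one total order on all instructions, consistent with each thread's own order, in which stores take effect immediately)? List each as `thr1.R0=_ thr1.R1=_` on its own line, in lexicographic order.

thr1.R0=0 thr1.R1=0
thr1.R0=0 thr1.R1=2
thr1.R0=2 thr1.R1=2

outcome vector order: (thr1.R0,thr1.R1)
|SC outcomes| = 3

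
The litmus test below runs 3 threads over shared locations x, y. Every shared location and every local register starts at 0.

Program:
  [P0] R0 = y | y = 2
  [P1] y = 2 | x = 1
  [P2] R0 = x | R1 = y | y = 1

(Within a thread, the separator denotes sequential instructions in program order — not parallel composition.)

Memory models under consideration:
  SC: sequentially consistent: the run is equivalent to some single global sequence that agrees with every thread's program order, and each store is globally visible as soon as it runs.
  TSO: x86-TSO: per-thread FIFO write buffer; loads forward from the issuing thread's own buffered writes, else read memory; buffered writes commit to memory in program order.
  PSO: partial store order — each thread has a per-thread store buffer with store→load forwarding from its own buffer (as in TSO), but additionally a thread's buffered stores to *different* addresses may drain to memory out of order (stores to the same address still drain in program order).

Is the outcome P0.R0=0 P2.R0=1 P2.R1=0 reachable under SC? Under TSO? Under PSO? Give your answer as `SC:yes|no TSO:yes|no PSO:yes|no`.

outcome vector order: (P0.R0,P2.R0,P2.R1)
SC (9): 000; 002; 012; 100; 102; 112; 200; 202; 212
TSO (9): 000; 002; 012; 100; 102; 112; 200; 202; 212
PSO (12): 000; 002; 010; 012; 100; 102; 110; 112; 200; 202; 210; 212
target 010 ∈ {PSO}

SC:no TSO:no PSO:yes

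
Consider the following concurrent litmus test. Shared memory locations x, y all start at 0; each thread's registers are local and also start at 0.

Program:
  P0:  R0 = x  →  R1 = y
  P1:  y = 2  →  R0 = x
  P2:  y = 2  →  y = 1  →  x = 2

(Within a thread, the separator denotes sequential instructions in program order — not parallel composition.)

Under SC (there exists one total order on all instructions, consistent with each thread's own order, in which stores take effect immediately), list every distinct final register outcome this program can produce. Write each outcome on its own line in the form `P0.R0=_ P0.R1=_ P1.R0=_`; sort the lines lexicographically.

outcome vector order: (P0.R0,P0.R1,P1.R0)
|SC outcomes| = 10

P0.R0=0 P0.R1=0 P1.R0=0
P0.R0=0 P0.R1=0 P1.R0=2
P0.R0=0 P0.R1=1 P1.R0=0
P0.R0=0 P0.R1=1 P1.R0=2
P0.R0=0 P0.R1=2 P1.R0=0
P0.R0=0 P0.R1=2 P1.R0=2
P0.R0=2 P0.R1=1 P1.R0=0
P0.R0=2 P0.R1=1 P1.R0=2
P0.R0=2 P0.R1=2 P1.R0=0
P0.R0=2 P0.R1=2 P1.R0=2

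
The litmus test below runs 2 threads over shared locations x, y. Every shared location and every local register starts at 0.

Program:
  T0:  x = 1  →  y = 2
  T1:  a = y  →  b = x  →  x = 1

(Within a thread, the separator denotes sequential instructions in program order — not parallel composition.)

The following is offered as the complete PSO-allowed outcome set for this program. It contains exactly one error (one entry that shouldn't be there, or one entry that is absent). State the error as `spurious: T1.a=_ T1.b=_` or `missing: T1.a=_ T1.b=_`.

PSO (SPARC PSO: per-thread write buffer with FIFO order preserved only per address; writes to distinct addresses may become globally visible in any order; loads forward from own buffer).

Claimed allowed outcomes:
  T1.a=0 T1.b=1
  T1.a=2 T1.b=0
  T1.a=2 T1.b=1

outcome vector order: (T1.a,T1.b)
under PSO → 00, 01, 20, 21
PSO∖claimed = {00}

missing: T1.a=0 T1.b=0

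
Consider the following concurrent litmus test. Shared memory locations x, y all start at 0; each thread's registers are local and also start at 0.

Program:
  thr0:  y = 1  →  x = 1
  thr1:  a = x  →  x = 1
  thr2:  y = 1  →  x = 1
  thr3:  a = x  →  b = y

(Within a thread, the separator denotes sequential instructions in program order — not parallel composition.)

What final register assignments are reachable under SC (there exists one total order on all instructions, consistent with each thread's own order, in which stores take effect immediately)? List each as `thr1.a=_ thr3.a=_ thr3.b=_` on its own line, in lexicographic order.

outcome vector order: (thr1.a,thr3.a,thr3.b)
|SC outcomes| = 7

thr1.a=0 thr3.a=0 thr3.b=0
thr1.a=0 thr3.a=0 thr3.b=1
thr1.a=0 thr3.a=1 thr3.b=0
thr1.a=0 thr3.a=1 thr3.b=1
thr1.a=1 thr3.a=0 thr3.b=0
thr1.a=1 thr3.a=0 thr3.b=1
thr1.a=1 thr3.a=1 thr3.b=1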